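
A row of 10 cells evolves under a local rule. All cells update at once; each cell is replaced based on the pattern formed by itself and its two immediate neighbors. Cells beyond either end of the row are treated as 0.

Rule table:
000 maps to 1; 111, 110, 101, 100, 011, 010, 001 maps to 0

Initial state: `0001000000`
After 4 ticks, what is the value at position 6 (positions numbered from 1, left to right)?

0

tick 1: 1100011111
tick 2: 0001000000  (repeats tick 0; period 2)
tick 4: 0001000000
position 6 holds 0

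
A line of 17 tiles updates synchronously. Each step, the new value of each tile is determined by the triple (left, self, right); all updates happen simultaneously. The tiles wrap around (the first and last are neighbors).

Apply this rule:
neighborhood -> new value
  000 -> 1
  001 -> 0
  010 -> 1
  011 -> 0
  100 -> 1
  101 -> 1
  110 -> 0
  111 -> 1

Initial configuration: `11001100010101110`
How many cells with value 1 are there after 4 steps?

10

00100011011110101
10111000101101111
01010110110010111
11111001001011010
count of 1: 10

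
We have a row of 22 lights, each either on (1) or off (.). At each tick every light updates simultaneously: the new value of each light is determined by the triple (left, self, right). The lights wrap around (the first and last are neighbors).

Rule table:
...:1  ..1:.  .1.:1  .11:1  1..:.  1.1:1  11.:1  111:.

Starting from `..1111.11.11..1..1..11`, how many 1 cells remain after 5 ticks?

tick 1: ..1..1111111..1..1..11
tick 2: ..1..1.....1..1..1..11
tick 3: ..1..1.111.1..1..1..11
tick 4: ..1..111.111..1..1..11
tick 5: ..1..1.111.1..1..1..11
count of 1: 10

10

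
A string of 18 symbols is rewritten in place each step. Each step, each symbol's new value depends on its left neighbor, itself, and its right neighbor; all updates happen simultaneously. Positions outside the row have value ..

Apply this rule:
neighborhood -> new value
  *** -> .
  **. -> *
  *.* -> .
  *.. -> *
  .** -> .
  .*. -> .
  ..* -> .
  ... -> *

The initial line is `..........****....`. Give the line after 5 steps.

*****....*****...*

*********....*****
........****.....*
*******....*****..
......****.....***
*****....*****...*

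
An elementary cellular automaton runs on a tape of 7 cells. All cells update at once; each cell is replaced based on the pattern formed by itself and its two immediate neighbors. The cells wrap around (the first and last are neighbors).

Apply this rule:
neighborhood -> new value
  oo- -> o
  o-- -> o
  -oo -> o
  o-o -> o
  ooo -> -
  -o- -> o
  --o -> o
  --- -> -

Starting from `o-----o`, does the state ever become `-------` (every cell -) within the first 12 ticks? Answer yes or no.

yes

tick 1: oo---oo
tick 2: -oo-oo-
tick 3: ooooooo
tick 4: -------
all cells are - at tick 4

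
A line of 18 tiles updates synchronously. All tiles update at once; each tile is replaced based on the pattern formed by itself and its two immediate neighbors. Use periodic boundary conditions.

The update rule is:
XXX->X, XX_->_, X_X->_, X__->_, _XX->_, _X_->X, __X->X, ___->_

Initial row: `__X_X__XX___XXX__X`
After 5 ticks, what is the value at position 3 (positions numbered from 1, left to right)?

X

_XX_X_X____X_X__XX
____X_X___XX_X_X__
___XX_X__X___X_X__
__X___X_XX__XX_X__
_XX__XX____X___X__
position 3 holds X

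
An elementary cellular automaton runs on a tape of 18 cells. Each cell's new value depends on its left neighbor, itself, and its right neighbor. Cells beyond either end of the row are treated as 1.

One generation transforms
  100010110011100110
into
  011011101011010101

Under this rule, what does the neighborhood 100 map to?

1

At position 1 the neighborhood is 100; the next row has 1 there.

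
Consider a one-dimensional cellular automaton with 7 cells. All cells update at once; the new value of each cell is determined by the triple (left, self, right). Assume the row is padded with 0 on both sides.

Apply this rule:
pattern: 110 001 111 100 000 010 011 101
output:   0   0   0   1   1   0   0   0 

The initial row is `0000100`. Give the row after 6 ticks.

1110011
0001000
1100111
0010000
1001111
0100000

0100000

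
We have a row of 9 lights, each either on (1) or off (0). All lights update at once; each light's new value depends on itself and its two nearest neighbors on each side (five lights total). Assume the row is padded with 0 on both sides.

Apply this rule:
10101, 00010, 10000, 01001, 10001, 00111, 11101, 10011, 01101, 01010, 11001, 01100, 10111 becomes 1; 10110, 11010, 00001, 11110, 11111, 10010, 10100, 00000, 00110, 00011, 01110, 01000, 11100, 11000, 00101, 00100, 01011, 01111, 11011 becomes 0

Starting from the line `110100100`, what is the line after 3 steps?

010010010

010010001
101000110
010010010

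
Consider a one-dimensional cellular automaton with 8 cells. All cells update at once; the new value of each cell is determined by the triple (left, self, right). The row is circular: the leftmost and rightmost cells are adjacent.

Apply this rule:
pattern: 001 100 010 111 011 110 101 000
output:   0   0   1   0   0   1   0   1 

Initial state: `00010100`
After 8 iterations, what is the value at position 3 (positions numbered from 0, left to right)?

1

11010101
01010100
01010101
01010101  (fixed point — unchanged through iteration 8)
position 3 holds 1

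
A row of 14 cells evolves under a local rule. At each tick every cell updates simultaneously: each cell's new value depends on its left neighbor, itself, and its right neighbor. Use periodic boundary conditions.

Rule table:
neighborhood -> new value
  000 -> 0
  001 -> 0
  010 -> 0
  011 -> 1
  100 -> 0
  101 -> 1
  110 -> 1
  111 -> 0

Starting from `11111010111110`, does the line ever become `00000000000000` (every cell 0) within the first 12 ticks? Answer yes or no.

tick 1: 10001101100011
tick 2: 10001111100010
tick 3: 00001000100001
tick 4: 00000000000000
all cells are 0 at tick 4

yes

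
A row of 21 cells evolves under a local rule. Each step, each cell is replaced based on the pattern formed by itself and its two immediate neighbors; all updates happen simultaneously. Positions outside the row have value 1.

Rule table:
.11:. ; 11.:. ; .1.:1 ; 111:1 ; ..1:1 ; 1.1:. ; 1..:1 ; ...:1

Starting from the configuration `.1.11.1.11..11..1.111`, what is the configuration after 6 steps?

.111.1...11...1111111

step 1: .1....1...11..111..11
step 2: .111111111..11.1.11.1
step 3: ..1111111.11...1.....
step 4: 11.11111....111111111
step 5: 1...111.1111.11111111
step 6: .111.1...11...1111111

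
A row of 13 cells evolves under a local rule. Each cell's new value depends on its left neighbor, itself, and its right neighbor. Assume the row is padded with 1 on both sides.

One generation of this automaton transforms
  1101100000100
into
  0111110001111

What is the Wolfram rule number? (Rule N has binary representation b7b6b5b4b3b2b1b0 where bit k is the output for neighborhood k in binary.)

126

position 0: 111 → 0  (bit 7 = 0)
position 1: 110 → 1  (bit 6 = 1)
position 2: 101 → 1  (bit 5 = 1)
position 5: 100 → 1  (bit 4 = 1)
position 3: 011 → 1  (bit 3 = 1)
position 10: 010 → 1  (bit 2 = 1)
position 9: 001 → 1  (bit 1 = 1)
position 6: 000 → 0  (bit 0 = 0)
bits b7..b0 = 01111110 = 126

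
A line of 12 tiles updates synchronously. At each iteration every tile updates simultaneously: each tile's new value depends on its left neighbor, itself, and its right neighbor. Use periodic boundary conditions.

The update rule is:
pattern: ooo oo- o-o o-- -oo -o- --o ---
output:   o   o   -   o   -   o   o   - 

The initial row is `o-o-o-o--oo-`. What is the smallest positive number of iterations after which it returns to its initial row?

iteration 1: o-o-o-ooo-o-
iteration 2: o-o-o--oo-o-
iteration 3: o-o-ooo-o-o-
iteration 4: o-o--oo-o-o-
iteration 5: o-ooo-o-o-o-
iteration 6: o--oo-o-o-o-
iteration 7: ooo-o-o-o-o-
iteration 8: -oo-o-o-o-o-
iteration 9: o-o-o-o-o-oo
iteration 10: o-o-o-o-o--o
iteration 11: o-o-o-o-ooo-
iteration 12: o-o-o-o--oo-

12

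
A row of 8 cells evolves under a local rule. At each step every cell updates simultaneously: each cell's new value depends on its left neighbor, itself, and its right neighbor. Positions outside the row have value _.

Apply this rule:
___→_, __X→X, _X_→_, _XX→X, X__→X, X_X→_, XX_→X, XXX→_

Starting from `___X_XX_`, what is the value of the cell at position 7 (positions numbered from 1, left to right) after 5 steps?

__X__XXX
_X_XXX_X
X__X_X__
_XX___X_
XXXX_X_X
position 7 holds _

_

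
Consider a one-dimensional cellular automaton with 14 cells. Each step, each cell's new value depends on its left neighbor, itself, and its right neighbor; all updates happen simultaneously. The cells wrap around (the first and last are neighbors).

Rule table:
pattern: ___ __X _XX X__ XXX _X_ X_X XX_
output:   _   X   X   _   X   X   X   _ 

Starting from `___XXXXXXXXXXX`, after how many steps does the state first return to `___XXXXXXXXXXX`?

14

__XXXXXXXXXXX_
_XXXXXXXXXXX__
XXXXXXXXXXX___
XXXXXXXXXX___X
XXXXXXXXX___XX
XXXXXXXX___XXX
XXXXXXX___XXXX
XXXXXX___XXXXX
XXXXX___XXXXXX
XXXX___XXXXXXX
XXX___XXXXXXXX
XX___XXXXXXXXX
X___XXXXXXXXXX
___XXXXXXXXXXX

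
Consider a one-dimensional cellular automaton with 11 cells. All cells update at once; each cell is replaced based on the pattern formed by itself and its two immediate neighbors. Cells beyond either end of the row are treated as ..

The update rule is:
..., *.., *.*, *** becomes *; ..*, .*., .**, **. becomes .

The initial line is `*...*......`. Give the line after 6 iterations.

.*..*...*..

.**..******
...*..****.
**..*..**.*
..*..*...*.
*..*..**..*
.*..*...*..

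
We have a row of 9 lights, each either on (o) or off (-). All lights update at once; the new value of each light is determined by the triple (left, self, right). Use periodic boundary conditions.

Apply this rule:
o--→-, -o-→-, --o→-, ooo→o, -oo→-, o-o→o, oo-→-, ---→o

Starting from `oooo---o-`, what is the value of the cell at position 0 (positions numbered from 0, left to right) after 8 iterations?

o

-oo--o--o
o--------
--oooooo-
o--oooo--
----oo---
ooo----oo
oo--oo--o
o--------
position 0 holds o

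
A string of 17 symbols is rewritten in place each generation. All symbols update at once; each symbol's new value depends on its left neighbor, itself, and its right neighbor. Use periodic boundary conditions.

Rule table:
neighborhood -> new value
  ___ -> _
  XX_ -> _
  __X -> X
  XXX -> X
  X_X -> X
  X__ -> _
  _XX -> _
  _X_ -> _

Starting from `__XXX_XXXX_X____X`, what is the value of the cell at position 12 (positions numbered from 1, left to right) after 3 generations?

_

_X_X_X_XX_X____X_
X_X_X_X__X____X__
_X_X_X__X____X__X
position 12 holds _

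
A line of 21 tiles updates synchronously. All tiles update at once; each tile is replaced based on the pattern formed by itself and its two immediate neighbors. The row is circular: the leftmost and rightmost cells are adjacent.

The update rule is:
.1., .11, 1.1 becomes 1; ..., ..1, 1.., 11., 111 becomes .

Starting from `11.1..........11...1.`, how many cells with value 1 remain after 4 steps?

1.11..........1....11
.11...........1....1.
.1............1....1.
.1............1....1.
count of 1: 3

3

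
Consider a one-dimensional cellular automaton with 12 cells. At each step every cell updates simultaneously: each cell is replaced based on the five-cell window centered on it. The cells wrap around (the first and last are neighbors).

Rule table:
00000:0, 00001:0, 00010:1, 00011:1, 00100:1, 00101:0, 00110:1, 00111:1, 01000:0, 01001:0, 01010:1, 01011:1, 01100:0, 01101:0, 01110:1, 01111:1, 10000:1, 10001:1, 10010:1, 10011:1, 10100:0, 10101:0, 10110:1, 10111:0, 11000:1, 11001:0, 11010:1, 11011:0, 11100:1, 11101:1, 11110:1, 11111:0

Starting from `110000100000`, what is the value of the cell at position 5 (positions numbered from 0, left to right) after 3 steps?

0

101101101001
001001010011
011010100110
position 5 holds 0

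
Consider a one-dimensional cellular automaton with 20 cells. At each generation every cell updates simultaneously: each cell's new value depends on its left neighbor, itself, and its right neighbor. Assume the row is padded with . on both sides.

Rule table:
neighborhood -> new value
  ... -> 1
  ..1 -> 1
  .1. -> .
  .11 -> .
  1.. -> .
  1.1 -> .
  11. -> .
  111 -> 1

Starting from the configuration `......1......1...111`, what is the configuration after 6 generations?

.111..1..11..1..1111

111111..11111..11.1.
.1111..1.111..1.....
1.11..1...1..1..1111
.....1..11..1..1.11.
11111..1...1..1.....
.111..1..11..1..1111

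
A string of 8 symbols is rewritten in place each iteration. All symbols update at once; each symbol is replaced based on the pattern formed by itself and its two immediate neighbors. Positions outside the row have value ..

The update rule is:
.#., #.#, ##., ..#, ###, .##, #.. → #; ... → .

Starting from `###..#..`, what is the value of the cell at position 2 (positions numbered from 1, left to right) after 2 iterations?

#

#######.
########
position 2 holds #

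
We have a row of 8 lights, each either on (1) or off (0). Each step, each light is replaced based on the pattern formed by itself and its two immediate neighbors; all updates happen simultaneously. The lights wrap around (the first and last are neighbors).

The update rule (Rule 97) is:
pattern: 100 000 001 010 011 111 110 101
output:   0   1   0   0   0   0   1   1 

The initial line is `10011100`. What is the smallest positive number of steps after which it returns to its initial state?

00000100
11110001
00010100
11001001
01000000
00011111
01000001
10011100

8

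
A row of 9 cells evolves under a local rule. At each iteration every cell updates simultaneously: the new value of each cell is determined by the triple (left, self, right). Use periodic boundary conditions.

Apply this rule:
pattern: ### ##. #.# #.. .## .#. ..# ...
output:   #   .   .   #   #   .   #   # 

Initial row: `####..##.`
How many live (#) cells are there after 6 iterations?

6

###.###..
##..##.##
#.###..##
..##.####
###..###.
##.####..
count of #: 6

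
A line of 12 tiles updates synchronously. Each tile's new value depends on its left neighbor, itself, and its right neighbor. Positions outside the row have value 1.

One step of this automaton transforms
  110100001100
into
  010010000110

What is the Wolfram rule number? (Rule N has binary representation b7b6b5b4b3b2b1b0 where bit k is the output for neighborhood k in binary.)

80

position 0: 111 → 0  (bit 7 = 0)
position 1: 110 → 1  (bit 6 = 1)
position 2: 101 → 0  (bit 5 = 0)
position 4: 100 → 1  (bit 4 = 1)
position 8: 011 → 0  (bit 3 = 0)
position 3: 010 → 0  (bit 2 = 0)
position 7: 001 → 0  (bit 1 = 0)
position 5: 000 → 0  (bit 0 = 0)
bits b7..b0 = 01010000 = 80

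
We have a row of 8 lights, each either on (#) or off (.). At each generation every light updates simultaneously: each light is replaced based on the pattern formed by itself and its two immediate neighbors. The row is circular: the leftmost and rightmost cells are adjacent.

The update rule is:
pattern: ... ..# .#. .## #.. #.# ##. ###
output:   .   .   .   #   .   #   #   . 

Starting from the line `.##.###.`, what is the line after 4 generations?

generation 1: .####.#.
generation 2: .#..##..
generation 3: ....##..
generation 4: ....##..

....##..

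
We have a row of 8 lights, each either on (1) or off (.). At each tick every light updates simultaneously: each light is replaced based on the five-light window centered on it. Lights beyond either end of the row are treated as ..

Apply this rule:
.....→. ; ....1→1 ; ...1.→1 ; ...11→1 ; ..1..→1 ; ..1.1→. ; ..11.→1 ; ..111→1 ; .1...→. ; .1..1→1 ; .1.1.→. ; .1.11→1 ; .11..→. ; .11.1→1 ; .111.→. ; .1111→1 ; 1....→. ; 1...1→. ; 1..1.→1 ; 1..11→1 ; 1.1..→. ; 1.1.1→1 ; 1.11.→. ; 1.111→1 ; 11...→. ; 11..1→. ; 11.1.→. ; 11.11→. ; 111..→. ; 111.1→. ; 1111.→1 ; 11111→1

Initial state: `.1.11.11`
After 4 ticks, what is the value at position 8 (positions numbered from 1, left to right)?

.

1.1.1...
..1.....
111.....
1.......
position 8 holds .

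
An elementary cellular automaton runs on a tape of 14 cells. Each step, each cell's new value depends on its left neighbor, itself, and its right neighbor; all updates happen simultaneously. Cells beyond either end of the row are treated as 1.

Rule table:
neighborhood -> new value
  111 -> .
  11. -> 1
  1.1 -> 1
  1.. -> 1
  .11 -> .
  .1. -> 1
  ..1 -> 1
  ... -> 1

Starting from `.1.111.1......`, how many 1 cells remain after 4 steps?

111..111111111
..111.........
11..1111111111
.111..........
count of 1: 3

3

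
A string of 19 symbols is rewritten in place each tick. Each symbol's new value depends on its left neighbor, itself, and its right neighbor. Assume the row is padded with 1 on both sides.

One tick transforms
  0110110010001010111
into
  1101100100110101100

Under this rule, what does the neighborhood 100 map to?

0

At position 6 the neighborhood is 100; the next row has 0 there.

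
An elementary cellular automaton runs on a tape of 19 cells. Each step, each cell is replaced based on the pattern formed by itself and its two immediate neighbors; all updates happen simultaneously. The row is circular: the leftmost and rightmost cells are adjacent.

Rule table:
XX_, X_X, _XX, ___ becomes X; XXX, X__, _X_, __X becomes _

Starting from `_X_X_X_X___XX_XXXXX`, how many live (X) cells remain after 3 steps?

X_X_X_X__X_XXXX___X
XX_X_X____XX__X_X_X
_XX_X__XX_XX___X_XX
count of X: 10

10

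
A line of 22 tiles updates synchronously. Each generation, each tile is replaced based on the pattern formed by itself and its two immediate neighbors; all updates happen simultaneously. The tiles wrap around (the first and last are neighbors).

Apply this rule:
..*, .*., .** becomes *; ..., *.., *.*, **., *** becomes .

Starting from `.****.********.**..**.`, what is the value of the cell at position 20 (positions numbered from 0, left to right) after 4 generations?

**....*........*..**..
*....**.......**.**..*
....**.......**..*..**
...**.......**..**.**.
position 20 holds *

*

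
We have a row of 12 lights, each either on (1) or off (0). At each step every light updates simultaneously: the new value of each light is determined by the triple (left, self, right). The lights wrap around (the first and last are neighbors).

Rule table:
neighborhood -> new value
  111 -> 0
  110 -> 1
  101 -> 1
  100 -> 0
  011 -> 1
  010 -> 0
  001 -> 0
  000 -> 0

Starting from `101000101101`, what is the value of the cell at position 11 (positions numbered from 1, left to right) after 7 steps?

110000011111
010000010000
000000000000
000000000000  (fixed point — unchanged through step 7)
position 11 holds 0

0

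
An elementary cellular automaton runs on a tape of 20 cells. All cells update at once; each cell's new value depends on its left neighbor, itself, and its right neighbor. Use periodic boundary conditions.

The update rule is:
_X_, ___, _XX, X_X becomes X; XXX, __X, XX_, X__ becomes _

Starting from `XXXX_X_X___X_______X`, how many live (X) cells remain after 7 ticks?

____XXXX_X_X_XXXXX_X
_XX_X___XXXXXX____XX
XX_XX_X_X______XX_X_
X_XX_XXXX_XXXX_X_XXX
_XX_XX___XX___XXXX__
_X_XX__X_X__X_X____X
XXXX___XXX__XXX_XX_X
count of X: 13

13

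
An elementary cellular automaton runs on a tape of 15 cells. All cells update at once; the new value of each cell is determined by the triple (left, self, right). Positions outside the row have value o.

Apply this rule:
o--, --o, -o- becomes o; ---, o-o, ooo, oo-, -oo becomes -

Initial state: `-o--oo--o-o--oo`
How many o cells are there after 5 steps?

2

-ooo--ooo-ooo--
----oo-------oo
o--o--o-----o--
-ooooooo---oooo
--------o-o----
count of o: 2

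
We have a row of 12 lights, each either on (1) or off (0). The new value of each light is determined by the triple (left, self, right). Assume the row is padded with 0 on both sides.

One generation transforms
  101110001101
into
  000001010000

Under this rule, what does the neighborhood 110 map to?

0

At position 4 the neighborhood is 110; the next row has 0 there.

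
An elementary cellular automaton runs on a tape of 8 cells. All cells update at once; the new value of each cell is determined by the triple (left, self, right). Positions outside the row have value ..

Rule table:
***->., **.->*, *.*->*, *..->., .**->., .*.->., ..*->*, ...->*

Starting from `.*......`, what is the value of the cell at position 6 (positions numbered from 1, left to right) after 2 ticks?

tick 1: *..*****
tick 2: ..*....*
position 6 holds .

.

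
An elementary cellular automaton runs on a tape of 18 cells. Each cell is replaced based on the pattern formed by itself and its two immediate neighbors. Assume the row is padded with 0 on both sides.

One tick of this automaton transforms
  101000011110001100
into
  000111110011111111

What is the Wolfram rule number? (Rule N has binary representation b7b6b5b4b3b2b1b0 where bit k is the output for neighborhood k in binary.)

91

position 8: 111 → 0  (bit 7 = 0)
position 10: 110 → 1  (bit 6 = 1)
position 1: 101 → 0  (bit 5 = 0)
position 3: 100 → 1  (bit 4 = 1)
position 7: 011 → 1  (bit 3 = 1)
position 0: 010 → 0  (bit 2 = 0)
position 6: 001 → 1  (bit 1 = 1)
position 4: 000 → 1  (bit 0 = 1)
bits b7..b0 = 01011011 = 91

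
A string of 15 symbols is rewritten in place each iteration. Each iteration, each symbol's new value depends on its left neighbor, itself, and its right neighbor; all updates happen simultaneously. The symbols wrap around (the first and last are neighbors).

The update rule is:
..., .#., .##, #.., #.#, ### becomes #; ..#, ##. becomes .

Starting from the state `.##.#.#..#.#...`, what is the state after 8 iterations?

iteration 1: .#.#####.######
iteration 2: #######.######.
iteration 3: ######.######.#
iteration 4: #####.######.##
iteration 5: ####.######.###
iteration 6: ###.######.####
iteration 7: ##.######.#####
iteration 8: #.######.######

#.######.######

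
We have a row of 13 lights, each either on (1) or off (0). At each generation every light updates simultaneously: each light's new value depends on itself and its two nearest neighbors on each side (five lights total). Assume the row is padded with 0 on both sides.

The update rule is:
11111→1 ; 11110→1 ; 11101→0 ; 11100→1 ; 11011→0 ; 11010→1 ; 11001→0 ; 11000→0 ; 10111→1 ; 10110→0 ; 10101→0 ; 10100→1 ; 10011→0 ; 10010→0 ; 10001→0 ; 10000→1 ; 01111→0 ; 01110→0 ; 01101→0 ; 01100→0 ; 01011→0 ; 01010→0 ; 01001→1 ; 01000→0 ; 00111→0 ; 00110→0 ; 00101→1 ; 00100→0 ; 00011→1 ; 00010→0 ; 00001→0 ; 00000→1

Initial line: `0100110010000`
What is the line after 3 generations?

1101001011100

generation 1: 0010000000111
generation 2: 0000111101001
generation 3: 1101001011100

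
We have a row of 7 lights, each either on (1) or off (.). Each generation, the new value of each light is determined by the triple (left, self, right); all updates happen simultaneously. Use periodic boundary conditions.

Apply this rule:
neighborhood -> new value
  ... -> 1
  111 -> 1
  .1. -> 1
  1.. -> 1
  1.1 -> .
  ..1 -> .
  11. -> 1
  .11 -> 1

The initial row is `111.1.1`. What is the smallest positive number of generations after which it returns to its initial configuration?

generation 1: 111.1.1

1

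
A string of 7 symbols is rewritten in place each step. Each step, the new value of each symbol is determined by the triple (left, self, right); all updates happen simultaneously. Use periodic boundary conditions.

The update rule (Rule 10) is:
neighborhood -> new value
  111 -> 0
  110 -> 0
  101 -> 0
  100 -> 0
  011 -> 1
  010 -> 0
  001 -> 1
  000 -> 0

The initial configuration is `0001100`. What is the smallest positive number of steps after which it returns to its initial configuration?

7

0011000
0110000
1100000
1000001
0000011
0000110
0001100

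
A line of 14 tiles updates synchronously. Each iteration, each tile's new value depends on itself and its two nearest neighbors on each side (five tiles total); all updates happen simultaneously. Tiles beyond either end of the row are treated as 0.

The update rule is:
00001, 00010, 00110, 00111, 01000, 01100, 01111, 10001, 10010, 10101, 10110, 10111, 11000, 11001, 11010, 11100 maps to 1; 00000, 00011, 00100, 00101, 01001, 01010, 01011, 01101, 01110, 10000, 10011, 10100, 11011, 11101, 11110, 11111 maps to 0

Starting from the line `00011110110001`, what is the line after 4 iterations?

01011110100011

iteration 1: 01011000111110
iteration 2: 10011110110011
iteration 3: 00011000111011
iteration 4: 01011110100011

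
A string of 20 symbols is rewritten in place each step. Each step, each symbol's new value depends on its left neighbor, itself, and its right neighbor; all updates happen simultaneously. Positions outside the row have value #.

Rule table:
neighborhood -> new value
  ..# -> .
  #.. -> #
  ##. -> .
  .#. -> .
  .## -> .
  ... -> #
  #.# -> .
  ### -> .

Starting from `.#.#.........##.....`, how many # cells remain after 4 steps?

4

....########...####.
###.........##......
...########...#####.
##.........##.......
count of #: 4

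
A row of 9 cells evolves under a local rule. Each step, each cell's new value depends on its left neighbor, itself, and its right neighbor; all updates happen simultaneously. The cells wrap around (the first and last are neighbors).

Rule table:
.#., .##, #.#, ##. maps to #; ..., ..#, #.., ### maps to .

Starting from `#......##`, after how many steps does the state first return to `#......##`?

2

#......#.
#......##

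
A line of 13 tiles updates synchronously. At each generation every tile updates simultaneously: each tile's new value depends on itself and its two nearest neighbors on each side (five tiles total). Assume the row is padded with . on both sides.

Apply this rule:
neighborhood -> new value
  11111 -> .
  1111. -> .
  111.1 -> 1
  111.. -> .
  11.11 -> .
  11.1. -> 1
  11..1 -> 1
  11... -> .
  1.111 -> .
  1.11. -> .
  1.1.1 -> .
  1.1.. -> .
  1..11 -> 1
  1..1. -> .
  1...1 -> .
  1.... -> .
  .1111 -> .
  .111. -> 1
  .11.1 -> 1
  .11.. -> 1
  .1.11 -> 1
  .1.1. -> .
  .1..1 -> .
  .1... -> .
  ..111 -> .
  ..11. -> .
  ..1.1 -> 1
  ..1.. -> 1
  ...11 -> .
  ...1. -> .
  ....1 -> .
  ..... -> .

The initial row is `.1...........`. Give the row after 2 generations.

.1...........

.1...........  (fixed point — unchanged through generation 2)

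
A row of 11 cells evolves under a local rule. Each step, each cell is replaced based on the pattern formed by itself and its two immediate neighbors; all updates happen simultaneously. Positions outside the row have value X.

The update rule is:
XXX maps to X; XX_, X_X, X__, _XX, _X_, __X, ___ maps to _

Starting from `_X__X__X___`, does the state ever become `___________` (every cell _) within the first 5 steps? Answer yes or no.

yes

step 1: ___________
all cells are _ at step 1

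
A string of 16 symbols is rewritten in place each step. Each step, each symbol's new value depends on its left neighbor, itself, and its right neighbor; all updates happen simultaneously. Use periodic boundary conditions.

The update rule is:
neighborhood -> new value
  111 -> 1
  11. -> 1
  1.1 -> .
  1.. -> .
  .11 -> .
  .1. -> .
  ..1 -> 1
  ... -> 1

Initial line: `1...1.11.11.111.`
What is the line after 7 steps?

1.111..1.1...11.

..11...1..1..11.
11.1.11..1..1.1.
.1....1.1..1....
1..111....1..111
1.1.11.111..1.11
1....1..11.1...1
1.111..1.1...11.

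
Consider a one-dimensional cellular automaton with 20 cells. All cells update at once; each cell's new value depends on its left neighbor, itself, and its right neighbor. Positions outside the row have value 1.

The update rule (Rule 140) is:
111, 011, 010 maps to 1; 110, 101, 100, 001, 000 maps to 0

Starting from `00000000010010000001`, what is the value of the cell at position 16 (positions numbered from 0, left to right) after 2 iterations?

0

00000000010010000001  (fixed point — unchanged through iteration 2)
position 16 holds 0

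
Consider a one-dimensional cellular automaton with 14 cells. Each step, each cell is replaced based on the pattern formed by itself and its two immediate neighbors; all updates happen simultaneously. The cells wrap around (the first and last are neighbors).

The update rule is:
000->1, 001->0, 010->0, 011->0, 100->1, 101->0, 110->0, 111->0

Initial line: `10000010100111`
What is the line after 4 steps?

01111000010000
00000111001111
11110000100000
00001110011110

00001110011110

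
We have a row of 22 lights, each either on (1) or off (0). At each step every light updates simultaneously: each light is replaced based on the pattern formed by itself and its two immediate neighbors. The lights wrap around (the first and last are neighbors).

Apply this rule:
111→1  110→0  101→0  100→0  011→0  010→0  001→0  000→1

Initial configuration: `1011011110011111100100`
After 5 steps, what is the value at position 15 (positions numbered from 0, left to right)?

1

0000001100001111000000
1111100001100110011111
1111001100000000001111
1110000001111111100111
1100111100111111000011
position 15 holds 1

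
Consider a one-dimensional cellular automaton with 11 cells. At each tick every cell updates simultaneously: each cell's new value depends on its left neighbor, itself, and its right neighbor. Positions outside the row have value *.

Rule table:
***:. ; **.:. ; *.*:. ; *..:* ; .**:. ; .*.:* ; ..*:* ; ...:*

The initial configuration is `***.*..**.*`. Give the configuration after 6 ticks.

tick 1: ....***....
tick 2: ****...****
tick 3: ....***....  (repeats tick 1; period 2)
tick 6: ****...****

****...****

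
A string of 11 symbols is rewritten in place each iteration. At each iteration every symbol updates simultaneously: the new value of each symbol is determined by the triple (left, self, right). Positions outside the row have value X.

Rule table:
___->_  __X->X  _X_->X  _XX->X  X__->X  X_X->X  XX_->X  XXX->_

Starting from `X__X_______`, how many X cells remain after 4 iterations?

9

XXXXX_____X
____XX___XX
X__XXXX_XX_
XXXX__XXXXX
count of X: 9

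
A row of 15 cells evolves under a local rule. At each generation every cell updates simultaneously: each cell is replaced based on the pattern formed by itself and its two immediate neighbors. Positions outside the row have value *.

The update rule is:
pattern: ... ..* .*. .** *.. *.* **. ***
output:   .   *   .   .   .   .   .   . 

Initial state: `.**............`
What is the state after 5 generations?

generation 1: ..............*
generation 2: .............*.
generation 3: ............*..
generation 4: ...........*..*
generation 5: ..........*..*.

..........*..*.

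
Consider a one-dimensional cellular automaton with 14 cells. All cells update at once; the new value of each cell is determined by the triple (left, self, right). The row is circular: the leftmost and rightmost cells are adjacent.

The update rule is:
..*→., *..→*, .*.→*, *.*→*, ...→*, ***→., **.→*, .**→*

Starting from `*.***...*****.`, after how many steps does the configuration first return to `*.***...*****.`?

21

step 1: ***.***.*...**
step 2: ..***.*****.*.
step 3: *.*.***...****
step 4: *****.***.*...
step 5: *...***.*****.
step 6: ***.*.***...**
step 7: ..*****.***.*.
step 8: *.*...***.****
step 9: *****.*.***...
step 10: *...*****.***.
step 11: ***.*...***.**
step 12: ..*****.*.***.
step 13: *.*...*****.**
step 14: *****.*...***.
step 15: *...*****.*.**
step 16: ***.*...*****.
step 17: *.*****.*...**
step 18: ***...*****.*.
step 19: *.***.*...****
step 20: ***.*****.*...
step 21: *.***...*****.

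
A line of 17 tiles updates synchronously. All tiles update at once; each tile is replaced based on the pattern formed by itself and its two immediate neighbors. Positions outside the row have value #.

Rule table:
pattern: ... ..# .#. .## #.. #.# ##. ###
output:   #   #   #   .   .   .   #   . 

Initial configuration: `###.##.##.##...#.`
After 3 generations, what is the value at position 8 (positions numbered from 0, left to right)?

#

generation 1: ..#..#..#..#.###.
generation 2: .##.##.##.##...#.
generation 3: ..#..#..#..#.###.
position 8 holds #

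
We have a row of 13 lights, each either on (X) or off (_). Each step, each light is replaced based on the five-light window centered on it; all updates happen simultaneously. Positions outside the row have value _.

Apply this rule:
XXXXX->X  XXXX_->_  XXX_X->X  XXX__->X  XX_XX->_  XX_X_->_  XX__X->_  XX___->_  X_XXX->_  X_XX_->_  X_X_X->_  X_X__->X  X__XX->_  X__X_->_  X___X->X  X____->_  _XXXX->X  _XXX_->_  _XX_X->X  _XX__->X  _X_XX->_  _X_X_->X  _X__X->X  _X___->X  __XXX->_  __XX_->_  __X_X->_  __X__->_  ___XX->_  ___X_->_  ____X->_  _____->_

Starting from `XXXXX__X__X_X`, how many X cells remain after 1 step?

6

step 1: _XX_X___X__XX
count of X: 6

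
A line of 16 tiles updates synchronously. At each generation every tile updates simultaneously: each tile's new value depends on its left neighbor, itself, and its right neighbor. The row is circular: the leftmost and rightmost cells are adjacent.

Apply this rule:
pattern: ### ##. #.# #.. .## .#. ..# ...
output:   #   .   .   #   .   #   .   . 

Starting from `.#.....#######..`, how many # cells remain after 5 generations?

5

generation 1: .##.....#####.#.
generation 2: ...#.....###..##
generation 3: #..##.....#.#...
generation 4: ##...#....#.##..
generation 5: ..#..##...#...#.
count of #: 5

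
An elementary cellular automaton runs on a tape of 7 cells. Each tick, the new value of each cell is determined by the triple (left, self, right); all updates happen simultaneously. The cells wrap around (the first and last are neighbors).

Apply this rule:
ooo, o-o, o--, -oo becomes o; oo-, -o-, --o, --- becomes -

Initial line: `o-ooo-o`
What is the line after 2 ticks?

-ooo-oo
ooo-oo-

ooo-oo-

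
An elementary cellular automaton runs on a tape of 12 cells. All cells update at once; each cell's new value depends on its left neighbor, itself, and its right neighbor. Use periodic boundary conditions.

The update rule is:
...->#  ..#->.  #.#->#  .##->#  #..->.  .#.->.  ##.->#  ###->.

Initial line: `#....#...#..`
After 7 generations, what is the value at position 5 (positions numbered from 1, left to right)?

.

..##...#....
#.##.#...###
#####..#.#..
#...#...#...
..#...#...#.
#...#...#...  (repeats generation 4; period 2)
generation 7: ..#...#...#.
position 5 holds .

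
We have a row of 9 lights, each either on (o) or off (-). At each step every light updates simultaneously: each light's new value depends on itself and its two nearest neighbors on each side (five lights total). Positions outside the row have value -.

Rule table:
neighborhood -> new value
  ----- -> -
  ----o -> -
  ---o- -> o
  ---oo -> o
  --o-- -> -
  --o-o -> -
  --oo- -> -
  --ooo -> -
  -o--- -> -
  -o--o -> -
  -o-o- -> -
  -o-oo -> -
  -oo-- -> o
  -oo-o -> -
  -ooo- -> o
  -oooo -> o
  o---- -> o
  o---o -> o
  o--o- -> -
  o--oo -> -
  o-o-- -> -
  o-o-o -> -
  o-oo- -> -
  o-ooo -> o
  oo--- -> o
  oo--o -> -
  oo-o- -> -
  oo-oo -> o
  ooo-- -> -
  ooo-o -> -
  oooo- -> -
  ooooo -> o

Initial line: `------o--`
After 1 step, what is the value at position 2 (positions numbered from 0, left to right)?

-

-----o--o
position 2 holds -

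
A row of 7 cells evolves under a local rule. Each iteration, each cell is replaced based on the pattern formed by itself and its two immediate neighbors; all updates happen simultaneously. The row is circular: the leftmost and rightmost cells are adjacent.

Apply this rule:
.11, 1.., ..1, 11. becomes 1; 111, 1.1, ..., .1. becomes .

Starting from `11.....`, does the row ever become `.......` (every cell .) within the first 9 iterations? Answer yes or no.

no

111...1
..11.11
1111.11
...1.1.
..1...1
11.1.1.
11.....  (repeats iteration 0; period 7)
iteration 9: ..11.11
iteration 9 is ..11.11, still not uniform .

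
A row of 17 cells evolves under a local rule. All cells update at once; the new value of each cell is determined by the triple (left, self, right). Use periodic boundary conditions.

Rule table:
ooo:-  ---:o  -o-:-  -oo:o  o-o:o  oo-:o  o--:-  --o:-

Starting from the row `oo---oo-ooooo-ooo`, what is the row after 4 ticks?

oo-o-o-o--o-o-o--

-o-o-oooo---ooo--
--o-oo--o-o-o-o-o
---ooo---o-o-o-o-
oo-o-o-o--o-o-o--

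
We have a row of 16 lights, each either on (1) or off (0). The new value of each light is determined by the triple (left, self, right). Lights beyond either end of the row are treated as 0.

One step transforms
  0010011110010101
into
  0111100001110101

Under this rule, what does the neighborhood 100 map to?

1

At position 3 the neighborhood is 100; the next row has 1 there.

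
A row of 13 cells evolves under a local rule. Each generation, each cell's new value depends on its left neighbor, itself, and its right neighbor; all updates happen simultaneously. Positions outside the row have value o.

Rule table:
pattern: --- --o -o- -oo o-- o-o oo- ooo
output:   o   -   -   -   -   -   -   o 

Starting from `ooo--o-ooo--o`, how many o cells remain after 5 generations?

oo------o----
o--oooo---oo-
----oo--o----
-oo-------oo-
----ooooo----
count of o: 5

5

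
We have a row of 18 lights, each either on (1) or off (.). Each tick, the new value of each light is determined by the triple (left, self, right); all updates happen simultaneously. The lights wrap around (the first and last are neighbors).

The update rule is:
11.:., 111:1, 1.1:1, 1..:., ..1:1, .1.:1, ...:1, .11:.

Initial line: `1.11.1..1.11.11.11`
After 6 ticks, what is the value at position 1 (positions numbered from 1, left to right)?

.

.1..11.111..1..1.1
11.1..1.1..11.1111
1.11.1111.1..1.111
.1..1.11.11.111.11
11.111..1..1.1.1..
..1.1..11.111111.1
position 1 holds .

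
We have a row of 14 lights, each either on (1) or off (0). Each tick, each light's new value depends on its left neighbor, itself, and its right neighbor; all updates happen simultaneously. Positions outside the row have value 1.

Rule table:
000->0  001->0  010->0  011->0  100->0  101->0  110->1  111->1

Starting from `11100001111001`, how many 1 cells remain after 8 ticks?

3

tick 1: 11100000111000
tick 2: 11100000011000
tick 3: 11100000001000
tick 4: 11100000000000
tick 5: 11100000000000  (fixed point — unchanged through tick 8)
count of 1: 3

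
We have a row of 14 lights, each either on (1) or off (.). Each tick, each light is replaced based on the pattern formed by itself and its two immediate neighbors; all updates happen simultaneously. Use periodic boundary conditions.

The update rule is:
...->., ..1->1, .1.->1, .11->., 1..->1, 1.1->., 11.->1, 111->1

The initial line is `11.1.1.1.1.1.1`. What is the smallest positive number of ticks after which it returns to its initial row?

tick 1: 11.1.1.1.1.1..
tick 2: .1.1.1.1.1.111
tick 3: .1.1.1.1.1..11
tick 4: .1.1.1.1.111.1
tick 5: .1.1.1.1..11.1
tick 6: .1.1.1.111.1.1
tick 7: .1.1.1..11.1.1
tick 8: .1.1.111.1.1.1
tick 9: .1.1..11.1.1.1
tick 10: .1.111.1.1.1.1
tick 11: .1..11.1.1.1.1
tick 12: .111.1.1.1.1.1
tick 13: ..11.1.1.1.1.1
tick 14: 11.1.1.1.1.1.1

14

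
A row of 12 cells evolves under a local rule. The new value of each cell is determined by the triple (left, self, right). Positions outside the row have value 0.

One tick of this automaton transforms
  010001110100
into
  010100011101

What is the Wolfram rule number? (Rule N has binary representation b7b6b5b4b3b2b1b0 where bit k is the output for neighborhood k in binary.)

101

position 6: 111 → 0  (bit 7 = 0)
position 7: 110 → 1  (bit 6 = 1)
position 8: 101 → 1  (bit 5 = 1)
position 2: 100 → 0  (bit 4 = 0)
position 5: 011 → 0  (bit 3 = 0)
position 1: 010 → 1  (bit 2 = 1)
position 0: 001 → 0  (bit 1 = 0)
position 3: 000 → 1  (bit 0 = 1)
bits b7..b0 = 01100101 = 101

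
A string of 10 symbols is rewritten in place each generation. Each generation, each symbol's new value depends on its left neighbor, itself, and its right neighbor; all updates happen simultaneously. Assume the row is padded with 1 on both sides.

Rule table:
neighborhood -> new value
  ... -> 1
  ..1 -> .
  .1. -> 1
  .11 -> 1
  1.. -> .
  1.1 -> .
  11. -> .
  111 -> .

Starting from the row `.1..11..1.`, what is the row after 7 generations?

.1..1...1.
.1..1.1.1.
.1..1.1.1.  (fixed point — unchanged through generation 7)

.1..1.1.1.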